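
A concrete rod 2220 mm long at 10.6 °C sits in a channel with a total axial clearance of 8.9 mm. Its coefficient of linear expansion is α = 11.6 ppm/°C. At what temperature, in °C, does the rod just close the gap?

356 °C

α·L₀·ΔT = 8.9 mm ⇒ ΔT = 8.9 / (11.6×10⁻⁶ × 2220.0) = 345.6 K.
T = 10.6 + 345.6 = 356.2 °C.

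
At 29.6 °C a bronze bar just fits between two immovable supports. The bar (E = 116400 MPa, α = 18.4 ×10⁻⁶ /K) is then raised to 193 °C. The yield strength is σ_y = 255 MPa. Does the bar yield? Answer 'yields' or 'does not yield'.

yields

E = 116400 MPa = 116.4 GPa.
ΔT = 163.4 K. Constrained thermal stress σ = E·α·ΔT = 116.4×10³ MPa × 18.4×10⁻⁶ × 163.4 = 350 MPa (compressive).
Compare to σ_y = 255 MPa: σ ≥ σ_y, so it yields.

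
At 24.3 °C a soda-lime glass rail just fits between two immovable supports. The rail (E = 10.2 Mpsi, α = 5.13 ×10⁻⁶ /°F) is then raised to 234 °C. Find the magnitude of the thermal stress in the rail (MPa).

136 MPa

E = 10.2 Mpsi = 70.33 GPa.
α = 5.13×10⁻⁶/°F × 9/5 = 9.23×10⁻⁶/K.
ΔT = 209.7 K. Constrained thermal stress σ = E·α·ΔT = 70.33×10³ MPa × 9.23×10⁻⁶ × 209.7 = 136 MPa (compressive).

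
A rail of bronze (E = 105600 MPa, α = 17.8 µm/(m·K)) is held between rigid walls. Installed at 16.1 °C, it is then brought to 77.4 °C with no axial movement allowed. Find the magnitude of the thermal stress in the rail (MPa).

E = 105600 MPa = 105.6 GPa.
ΔT = 61.30 K. Constrained thermal stress σ = E·α·ΔT = 105.6×10³ MPa × 17.8×10⁻⁶ × 61.30 = 115 MPa (compressive).

115 MPa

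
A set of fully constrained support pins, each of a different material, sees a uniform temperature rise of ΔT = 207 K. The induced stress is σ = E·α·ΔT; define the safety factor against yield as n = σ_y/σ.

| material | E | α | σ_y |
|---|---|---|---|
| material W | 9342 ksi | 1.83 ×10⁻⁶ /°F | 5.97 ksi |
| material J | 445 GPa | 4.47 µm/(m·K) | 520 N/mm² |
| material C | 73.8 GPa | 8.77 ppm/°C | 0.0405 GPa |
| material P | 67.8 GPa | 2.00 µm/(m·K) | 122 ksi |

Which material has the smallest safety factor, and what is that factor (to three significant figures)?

Per material, after unit conversion:
  material W: E = 64.41, α = 3.29, σ_y = 41.16 → σ = 43.9 MPa, n = 0.937
  material J: E = 445.0, α = 4.47, σ_y = 520.0 → σ = 412 MPa, n = 1.26
  material C: E = 73.80, α = 8.77, σ_y = 40.50 → σ = 134 MPa, n = 0.302
  material P: E = 67.80, α = 2.00, σ_y = 841.2 → σ = 28.1 MPa, n = 30.0
The minimum is material C at n = 0.302.

material C, n = 0.302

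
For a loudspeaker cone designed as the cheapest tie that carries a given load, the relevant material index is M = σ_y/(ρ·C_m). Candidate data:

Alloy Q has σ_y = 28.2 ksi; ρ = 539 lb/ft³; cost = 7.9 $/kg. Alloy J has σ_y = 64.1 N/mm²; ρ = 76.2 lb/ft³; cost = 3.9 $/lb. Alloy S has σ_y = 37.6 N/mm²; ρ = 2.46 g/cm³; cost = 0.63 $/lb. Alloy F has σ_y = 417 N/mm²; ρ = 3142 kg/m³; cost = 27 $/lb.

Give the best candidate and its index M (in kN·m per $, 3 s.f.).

alloy S, M = 11.0 kN·m per $

Normalizing units and computing the index:
  alloy Q: σ_y = 194.4 MPa, ρ = 8634 kg/m³, cost = 7.900 $/kg
  alloy J: σ_y = 64.10 MPa, ρ = 1221 kg/m³, cost = 8.598 $/kg
  alloy S: σ_y = 37.60 MPa, ρ = 2460 kg/m³, cost = 1.389 $/kg
  alloy F: σ_y = 417.0 MPa, ρ = 3142 kg/m³, cost = 59.52 $/kg
  alloy S: M = 11.0 kN·m per $
  alloy J: M = 6.11 kN·m per $
  alloy Q: M = 2.85 kN·m per $
  alloy F: M = 2.23 kN·m per $
Highest index: alloy S.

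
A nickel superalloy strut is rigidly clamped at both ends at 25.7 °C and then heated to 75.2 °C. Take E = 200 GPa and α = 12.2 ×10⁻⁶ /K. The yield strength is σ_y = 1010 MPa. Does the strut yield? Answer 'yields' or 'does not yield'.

ΔT = 49.50 K. Constrained thermal stress σ = E·α·ΔT = 200.0×10³ MPa × 12.2×10⁻⁶ × 49.50 = 121 MPa (compressive).
Compare to σ_y = 1010 MPa: σ < σ_y, so it does not yield.

does not yield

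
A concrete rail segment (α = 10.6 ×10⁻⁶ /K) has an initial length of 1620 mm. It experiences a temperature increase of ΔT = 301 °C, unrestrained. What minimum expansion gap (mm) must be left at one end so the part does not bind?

ΔL = α·L₀·ΔT = 10.6×10⁻⁶ × 1620 mm × 301.0 K = 5.17 mm.

5.17 mm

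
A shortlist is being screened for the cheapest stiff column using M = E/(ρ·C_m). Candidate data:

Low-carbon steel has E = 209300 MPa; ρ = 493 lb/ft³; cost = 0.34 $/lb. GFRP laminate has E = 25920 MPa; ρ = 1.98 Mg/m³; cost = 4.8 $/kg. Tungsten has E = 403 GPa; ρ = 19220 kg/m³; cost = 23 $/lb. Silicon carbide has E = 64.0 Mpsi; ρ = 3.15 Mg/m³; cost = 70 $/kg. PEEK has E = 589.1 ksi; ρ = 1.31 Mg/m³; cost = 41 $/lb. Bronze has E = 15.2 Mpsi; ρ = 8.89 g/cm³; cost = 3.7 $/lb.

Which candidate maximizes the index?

Convert each candidate to consistent units, then evaluate M:
  low-carbon steel: E = 209.3 GPa, ρ = 7897 kg/m³, cost = 0.7496 $/kg
  GFRP laminate: E = 25.92 GPa, ρ = 1980 kg/m³, cost = 4.800 $/kg
  tungsten: E = 403.0 GPa, ρ = 19220 kg/m³, cost = 50.71 $/kg
  silicon carbide: E = 441.3 GPa, ρ = 3150 kg/m³, cost = 70.00 $/kg
  PEEK: E = 4.062 GPa, ρ = 1310 kg/m³, cost = 90.39 $/kg
  bronze: E = 104.8 GPa, ρ = 8890 kg/m³, cost = 8.157 $/kg
  low-carbon steel: M = 35.4 MN·m per $
  GFRP laminate: M = 2.73 MN·m per $
  silicon carbide: M = 2.00 MN·m per $
  bronze: M = 1.45 MN·m per $
  tungsten: M = 0.414 MN·m per $
  PEEK: M = 0.0343 MN·m per $
Low-carbon steel ranks first.

low-carbon steel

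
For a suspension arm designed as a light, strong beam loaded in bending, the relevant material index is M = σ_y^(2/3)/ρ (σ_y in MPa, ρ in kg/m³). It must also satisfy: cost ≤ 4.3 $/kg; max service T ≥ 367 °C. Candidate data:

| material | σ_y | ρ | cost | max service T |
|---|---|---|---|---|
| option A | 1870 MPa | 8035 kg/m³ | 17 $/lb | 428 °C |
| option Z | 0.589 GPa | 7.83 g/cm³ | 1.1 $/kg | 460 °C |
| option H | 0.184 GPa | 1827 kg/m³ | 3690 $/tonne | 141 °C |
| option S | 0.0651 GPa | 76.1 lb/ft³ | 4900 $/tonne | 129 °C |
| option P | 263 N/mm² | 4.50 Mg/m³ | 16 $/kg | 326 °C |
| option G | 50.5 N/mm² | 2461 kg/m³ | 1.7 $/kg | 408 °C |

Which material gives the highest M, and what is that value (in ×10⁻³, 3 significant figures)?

option Z, M = 8.97×10⁻³

Screen on constraints: cost ≤ 4.3 $/kg; max service T ≥ 367 °C. Survivors: option Z, option G.
After converting to SI:
  option Z: σ_y = 589.0 MPa, ρ = 7830 kg/m³
  option G: σ_y = 50.50 MPa, ρ = 2461 kg/m³
  option Z: M = 8.97×10⁻³
  option G: M = 5.55×10⁻³
The maximum is for option Z.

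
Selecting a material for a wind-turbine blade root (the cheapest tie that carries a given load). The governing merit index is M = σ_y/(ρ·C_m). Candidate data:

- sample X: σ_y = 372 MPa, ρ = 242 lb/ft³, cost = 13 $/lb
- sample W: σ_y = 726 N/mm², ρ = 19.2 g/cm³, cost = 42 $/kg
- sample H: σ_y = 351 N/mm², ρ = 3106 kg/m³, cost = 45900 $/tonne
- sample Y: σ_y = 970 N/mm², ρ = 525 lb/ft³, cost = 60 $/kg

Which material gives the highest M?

After converting to SI:
  sample X: σ_y = 372.0 MPa, ρ = 3876 kg/m³, cost = 28.66 $/kg
  sample W: σ_y = 726.0 MPa, ρ = 19200 kg/m³, cost = 42.00 $/kg
  sample H: σ_y = 351.0 MPa, ρ = 3106 kg/m³, cost = 45.90 $/kg
  sample Y: σ_y = 970.0 MPa, ρ = 8410 kg/m³, cost = 60.00 $/kg
  sample X: M = 3.35 kN·m per $
  sample H: M = 2.46 kN·m per $
  sample Y: M = 1.92 kN·m per $
  sample W: M = 0.900 kN·m per $
Sample X has the largest M.

sample X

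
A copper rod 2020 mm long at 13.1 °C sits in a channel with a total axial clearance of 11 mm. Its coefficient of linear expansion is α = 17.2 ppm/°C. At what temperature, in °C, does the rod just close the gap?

α·L₀·ΔT = 11.0 mm ⇒ ΔT = 11.0 / (17.2×10⁻⁶ × 2020.0) = 316.6 K.
T = 13.1 + 316.6 = 329.7 °C.

330 °C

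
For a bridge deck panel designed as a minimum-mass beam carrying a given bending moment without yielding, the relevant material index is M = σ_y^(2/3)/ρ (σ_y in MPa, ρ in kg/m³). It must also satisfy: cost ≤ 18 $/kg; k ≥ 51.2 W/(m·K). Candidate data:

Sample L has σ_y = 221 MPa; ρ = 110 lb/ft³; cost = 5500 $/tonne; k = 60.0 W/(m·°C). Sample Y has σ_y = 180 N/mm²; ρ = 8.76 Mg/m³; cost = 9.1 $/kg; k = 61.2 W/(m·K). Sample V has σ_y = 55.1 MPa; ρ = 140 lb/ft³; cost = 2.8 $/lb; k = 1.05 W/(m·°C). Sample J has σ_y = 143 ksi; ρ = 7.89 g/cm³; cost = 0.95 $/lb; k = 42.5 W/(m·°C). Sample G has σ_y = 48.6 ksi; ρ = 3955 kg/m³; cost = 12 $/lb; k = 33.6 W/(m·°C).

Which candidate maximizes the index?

sample L

Screen on constraints: cost ≤ 18 $/kg; k ≥ 51.2 W/(m·K). Survivors: sample L, sample Y.
Convert each candidate to consistent units, then evaluate M:
  sample L: σ_y = 221.0 MPa, ρ = 1762 kg/m³
  sample Y: σ_y = 180.0 MPa, ρ = 8760 kg/m³
  sample L: M = 20.7×10⁻³
  sample Y: M = 3.64×10⁻³
Sample L has the largest M.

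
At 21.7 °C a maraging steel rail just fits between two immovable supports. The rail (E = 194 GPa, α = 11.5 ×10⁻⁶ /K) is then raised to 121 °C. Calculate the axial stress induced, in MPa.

ΔT = 99.30 K. Constrained thermal stress σ = E·α·ΔT = 194.0×10³ MPa × 11.5×10⁻⁶ × 99.30 = 222 MPa (compressive).

222 MPa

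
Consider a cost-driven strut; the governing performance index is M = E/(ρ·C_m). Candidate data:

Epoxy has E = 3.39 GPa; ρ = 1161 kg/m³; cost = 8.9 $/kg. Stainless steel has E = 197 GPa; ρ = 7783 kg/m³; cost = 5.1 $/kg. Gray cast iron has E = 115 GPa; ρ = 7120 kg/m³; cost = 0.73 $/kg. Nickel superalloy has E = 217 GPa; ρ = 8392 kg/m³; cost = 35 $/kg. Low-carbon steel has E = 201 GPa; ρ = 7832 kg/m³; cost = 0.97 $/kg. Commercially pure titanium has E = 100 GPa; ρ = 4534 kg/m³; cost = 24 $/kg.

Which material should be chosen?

low-carbon steel

Computing M directly (units already consistent):
  low-carbon steel: M = 26.5 MN·m per $
  gray cast iron: M = 22.1 MN·m per $
  stainless steel: M = 4.96 MN·m per $
  commercially pure titanium: M = 0.919 MN·m per $
  nickel superalloy: M = 0.739 MN·m per $
  epoxy: M = 0.328 MN·m per $
Highest index: low-carbon steel.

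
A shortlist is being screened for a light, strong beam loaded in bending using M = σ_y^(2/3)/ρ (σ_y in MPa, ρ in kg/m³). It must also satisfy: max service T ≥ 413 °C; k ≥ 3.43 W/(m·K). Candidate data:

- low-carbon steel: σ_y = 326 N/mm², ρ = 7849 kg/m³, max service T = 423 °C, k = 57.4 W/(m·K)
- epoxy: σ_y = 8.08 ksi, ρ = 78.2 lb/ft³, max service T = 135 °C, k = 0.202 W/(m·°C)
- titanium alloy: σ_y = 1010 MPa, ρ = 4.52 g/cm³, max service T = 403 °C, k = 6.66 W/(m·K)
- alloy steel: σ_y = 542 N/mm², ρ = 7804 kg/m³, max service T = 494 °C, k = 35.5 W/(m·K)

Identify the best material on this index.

Screen on constraints: max service T ≥ 413 °C; k ≥ 3.43 W/(m·K). Survivors: low-carbon steel, alloy steel.
In SI units:
  low-carbon steel: σ_y = 326.0 MPa, ρ = 7849 kg/m³
  alloy steel: σ_y = 542.0 MPa, ρ = 7804 kg/m³
  alloy steel: M = 8.52×10⁻³
  low-carbon steel: M = 6.03×10⁻³
The maximum is for alloy steel.

alloy steel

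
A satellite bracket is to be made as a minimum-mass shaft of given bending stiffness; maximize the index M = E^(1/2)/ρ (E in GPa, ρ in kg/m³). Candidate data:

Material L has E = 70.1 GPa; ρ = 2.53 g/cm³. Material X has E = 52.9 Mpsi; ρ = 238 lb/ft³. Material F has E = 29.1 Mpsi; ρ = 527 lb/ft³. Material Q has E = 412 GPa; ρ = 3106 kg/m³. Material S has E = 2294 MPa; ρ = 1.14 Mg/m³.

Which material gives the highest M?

material Q

Normalizing units and computing the index:
  material L: E = 70.10 GPa, ρ = 2530 kg/m³
  material X: E = 364.7 GPa, ρ = 3812 kg/m³
  material F: E = 200.6 GPa, ρ = 8442 kg/m³
  material Q: E = 412.0 GPa, ρ = 3106 kg/m³
  material S: E = 2.294 GPa, ρ = 1140 kg/m³
  material Q: M = 6.54×10⁻³
  material X: M = 5.01×10⁻³
  material L: M = 3.31×10⁻³
  material F: M = 1.68×10⁻³
  material S: M = 1.33×10⁻³
The maximum is for material Q.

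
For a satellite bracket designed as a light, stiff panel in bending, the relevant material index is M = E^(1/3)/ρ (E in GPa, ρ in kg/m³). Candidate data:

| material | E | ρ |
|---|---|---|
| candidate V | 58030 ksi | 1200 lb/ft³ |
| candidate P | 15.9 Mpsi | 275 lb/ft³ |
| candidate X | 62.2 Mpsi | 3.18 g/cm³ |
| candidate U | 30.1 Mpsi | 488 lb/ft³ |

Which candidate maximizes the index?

candidate X

Normalizing units and computing the index:
  candidate V: E = 400.1 GPa, ρ = 19220 kg/m³
  candidate P: E = 109.6 GPa, ρ = 4405 kg/m³
  candidate X: E = 428.9 GPa, ρ = 3180 kg/m³
  candidate U: E = 207.5 GPa, ρ = 7817 kg/m³
  candidate X: M = 2.37×10⁻³
  candidate P: M = 1.09×10⁻³
  candidate U: M = 0.757×10⁻³
  candidate V: M = 0.383×10⁻³
Candidate X has the largest M.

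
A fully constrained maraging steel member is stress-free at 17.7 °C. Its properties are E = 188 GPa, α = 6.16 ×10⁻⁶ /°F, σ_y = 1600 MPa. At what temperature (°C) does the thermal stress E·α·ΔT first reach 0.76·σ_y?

α = 6.16×10⁻⁶/°F × 9/5 = 11.1×10⁻⁶/K.
E·α·ΔT = 1216 MPa ⇒ ΔT = 1216 / (188.0×10³ × 11.1×10⁻⁶) = 583.3 K.
T = 17.7 + 583.3 = 601.0 °C.

601 °C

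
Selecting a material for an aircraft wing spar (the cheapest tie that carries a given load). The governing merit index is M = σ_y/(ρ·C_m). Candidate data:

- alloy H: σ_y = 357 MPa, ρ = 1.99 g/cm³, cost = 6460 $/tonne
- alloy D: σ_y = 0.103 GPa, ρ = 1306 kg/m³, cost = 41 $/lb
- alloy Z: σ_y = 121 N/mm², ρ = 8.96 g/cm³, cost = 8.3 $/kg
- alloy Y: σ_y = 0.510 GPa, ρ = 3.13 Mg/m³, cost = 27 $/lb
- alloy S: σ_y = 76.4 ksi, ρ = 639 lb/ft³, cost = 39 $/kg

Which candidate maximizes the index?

alloy H

Convert each candidate to consistent units, then evaluate M:
  alloy H: σ_y = 357.0 MPa, ρ = 1990 kg/m³, cost = 6.460 $/kg
  alloy D: σ_y = 103.0 MPa, ρ = 1306 kg/m³, cost = 90.39 $/kg
  alloy Z: σ_y = 121.0 MPa, ρ = 8960 kg/m³, cost = 8.300 $/kg
  alloy Y: σ_y = 510.0 MPa, ρ = 3130 kg/m³, cost = 59.52 $/kg
  alloy S: σ_y = 526.8 MPa, ρ = 10240 kg/m³, cost = 39.00 $/kg
  alloy H: M = 27.8 kN·m per $
  alloy Y: M = 2.74 kN·m per $
  alloy Z: M = 1.63 kN·m per $
  alloy S: M = 1.32 kN·m per $
  alloy D: M = 0.873 kN·m per $
The maximum is for alloy H.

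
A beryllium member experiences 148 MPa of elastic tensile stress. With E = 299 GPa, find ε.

4.95×10⁻⁴

ε = σ/E = 148 / 299000 = 4.95×10⁻⁴.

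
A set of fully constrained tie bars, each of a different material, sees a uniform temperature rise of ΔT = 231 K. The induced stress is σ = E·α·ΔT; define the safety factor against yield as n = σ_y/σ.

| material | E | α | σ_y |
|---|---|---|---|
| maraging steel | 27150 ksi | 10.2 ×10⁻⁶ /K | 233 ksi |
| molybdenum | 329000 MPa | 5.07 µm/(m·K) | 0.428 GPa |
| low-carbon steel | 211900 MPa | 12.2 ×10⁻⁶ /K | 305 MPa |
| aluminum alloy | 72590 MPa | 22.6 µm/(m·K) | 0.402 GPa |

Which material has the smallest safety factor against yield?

In consistent units (E in GPa, α in ×10⁻⁶/K, σ_y in MPa):
  maraging steel: E = 187.2, α = 10.2, σ_y = 1606 → σ = 441 MPa, n = 3.64
  molybdenum: E = 329.0, α = 5.07, σ_y = 428.0 → σ = 385 MPa, n = 1.11
  low-carbon steel: E = 211.9, α = 12.2, σ_y = 305.0 → σ = 597 MPa, n = 0.511
  aluminum alloy: E = 72.59, α = 22.6, σ_y = 402.0 → σ = 379 MPa, n = 1.06
Smallest n: low-carbon steel with n = 0.511.

low-carbon steel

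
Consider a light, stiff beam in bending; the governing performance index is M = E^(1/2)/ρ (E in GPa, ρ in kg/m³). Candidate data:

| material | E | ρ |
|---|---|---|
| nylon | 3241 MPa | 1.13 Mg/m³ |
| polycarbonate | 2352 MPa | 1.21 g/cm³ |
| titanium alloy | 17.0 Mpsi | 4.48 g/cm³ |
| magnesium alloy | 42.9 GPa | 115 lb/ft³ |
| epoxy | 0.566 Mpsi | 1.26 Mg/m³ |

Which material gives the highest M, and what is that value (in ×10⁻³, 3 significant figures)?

magnesium alloy, M = 3.56×10⁻³

Convert each candidate to consistent units, then evaluate M:
  nylon: E = 3.241 GPa, ρ = 1130 kg/m³
  polycarbonate: E = 2.352 GPa, ρ = 1210 kg/m³
  titanium alloy: E = 117.2 GPa, ρ = 4480 kg/m³
  magnesium alloy: E = 42.90 GPa, ρ = 1842 kg/m³
  epoxy: E = 3.902 GPa, ρ = 1260 kg/m³
  magnesium alloy: M = 3.56×10⁻³
  titanium alloy: M = 2.42×10⁻³
  nylon: M = 1.59×10⁻³
  epoxy: M = 1.57×10⁻³
  polycarbonate: M = 1.27×10⁻³
The maximum is for magnesium alloy.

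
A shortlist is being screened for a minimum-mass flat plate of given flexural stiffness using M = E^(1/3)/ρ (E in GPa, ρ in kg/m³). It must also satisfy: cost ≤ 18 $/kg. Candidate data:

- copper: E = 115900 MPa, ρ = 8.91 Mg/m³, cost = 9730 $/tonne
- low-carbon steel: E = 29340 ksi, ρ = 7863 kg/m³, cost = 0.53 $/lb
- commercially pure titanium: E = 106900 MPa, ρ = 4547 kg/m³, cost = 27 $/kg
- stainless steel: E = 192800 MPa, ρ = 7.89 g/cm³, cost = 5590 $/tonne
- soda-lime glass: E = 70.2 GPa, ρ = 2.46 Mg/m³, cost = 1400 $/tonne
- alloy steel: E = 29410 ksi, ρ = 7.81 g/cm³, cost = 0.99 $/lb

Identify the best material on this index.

soda-lime glass

Screen on constraints: cost ≤ 18 $/kg. Survivors: copper, low-carbon steel, stainless steel, soda-lime glass, alloy steel.
Putting every candidate on a common basis:
  copper: E = 115.9 GPa, ρ = 8910 kg/m³
  low-carbon steel: E = 202.3 GPa, ρ = 7863 kg/m³
  stainless steel: E = 192.8 GPa, ρ = 7890 kg/m³
  soda-lime glass: E = 70.20 GPa, ρ = 2460 kg/m³
  alloy steel: E = 202.8 GPa, ρ = 7810 kg/m³
  soda-lime glass: M = 1.68×10⁻³
  alloy steel: M = 0.752×10⁻³
  low-carbon steel: M = 0.747×10⁻³
  stainless steel: M = 0.732×10⁻³
  copper: M = 0.547×10⁻³
The maximum is for soda-lime glass.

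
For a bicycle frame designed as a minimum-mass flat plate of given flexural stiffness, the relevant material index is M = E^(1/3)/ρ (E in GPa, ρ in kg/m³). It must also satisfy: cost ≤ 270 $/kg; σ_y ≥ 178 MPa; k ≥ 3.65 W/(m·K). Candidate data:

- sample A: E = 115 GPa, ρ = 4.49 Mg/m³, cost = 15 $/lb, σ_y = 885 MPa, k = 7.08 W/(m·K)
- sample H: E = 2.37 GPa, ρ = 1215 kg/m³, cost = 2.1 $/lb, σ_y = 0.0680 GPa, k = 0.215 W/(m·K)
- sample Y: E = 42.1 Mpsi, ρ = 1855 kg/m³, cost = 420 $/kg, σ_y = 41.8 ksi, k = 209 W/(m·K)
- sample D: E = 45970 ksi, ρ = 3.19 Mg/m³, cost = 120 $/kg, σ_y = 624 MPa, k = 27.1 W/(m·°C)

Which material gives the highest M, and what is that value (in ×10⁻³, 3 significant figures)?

sample D, M = 2.14×10⁻³

Screen on constraints: cost ≤ 270 $/kg; σ_y ≥ 178 MPa; k ≥ 3.65 W/(m·K). Survivors: sample A, sample D.
In SI units:
  sample A: E = 115.0 GPa, ρ = 4490 kg/m³
  sample D: E = 317.0 GPa, ρ = 3190 kg/m³
  sample D: M = 2.14×10⁻³
  sample A: M = 1.08×10⁻³
The maximum is for sample D.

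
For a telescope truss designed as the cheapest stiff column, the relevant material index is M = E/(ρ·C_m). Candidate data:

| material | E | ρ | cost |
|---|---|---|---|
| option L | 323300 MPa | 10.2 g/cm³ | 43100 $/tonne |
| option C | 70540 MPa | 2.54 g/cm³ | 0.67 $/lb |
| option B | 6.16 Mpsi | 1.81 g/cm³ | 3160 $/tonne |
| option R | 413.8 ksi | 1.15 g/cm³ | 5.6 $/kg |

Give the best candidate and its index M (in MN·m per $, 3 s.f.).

option C, M = 18.8 MN·m per $

Putting every candidate on a common basis:
  option L: E = 323.3 GPa, ρ = 10200 kg/m³, cost = 43.10 $/kg
  option C: E = 70.54 GPa, ρ = 2540 kg/m³, cost = 1.477 $/kg
  option B: E = 42.47 GPa, ρ = 1810 kg/m³, cost = 3.160 $/kg
  option R: E = 2.853 GPa, ρ = 1150 kg/m³, cost = 5.600 $/kg
  option C: M = 18.8 MN·m per $
  option B: M = 7.43 MN·m per $
  option L: M = 0.735 MN·m per $
  option R: M = 0.443 MN·m per $
Option C has the largest M.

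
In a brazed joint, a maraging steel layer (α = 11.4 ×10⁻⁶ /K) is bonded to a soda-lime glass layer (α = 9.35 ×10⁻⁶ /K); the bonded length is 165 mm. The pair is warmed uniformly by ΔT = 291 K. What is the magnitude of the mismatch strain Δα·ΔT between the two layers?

Δα = |11.4 − 9.35|×10⁻⁶/K = 2.05×10⁻⁶/K.
Mismatch strain = Δα·ΔT = 2.05×10⁻⁶ × 291.0 = 5.97×10⁻⁴.

5.97×10⁻⁴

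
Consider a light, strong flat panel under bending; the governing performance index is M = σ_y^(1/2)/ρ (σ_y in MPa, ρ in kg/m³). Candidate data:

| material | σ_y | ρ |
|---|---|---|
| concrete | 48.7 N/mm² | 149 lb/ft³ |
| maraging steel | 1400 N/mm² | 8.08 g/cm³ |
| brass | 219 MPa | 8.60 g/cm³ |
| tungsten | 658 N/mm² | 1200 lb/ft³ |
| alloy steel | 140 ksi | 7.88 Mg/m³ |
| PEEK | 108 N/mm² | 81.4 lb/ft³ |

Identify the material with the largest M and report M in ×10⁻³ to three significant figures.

After converting to SI:
  concrete: σ_y = 48.70 MPa, ρ = 2387 kg/m³
  maraging steel: σ_y = 1400 MPa, ρ = 8080 kg/m³
  brass: σ_y = 219.0 MPa, ρ = 8600 kg/m³
  tungsten: σ_y = 658.0 MPa, ρ = 19220 kg/m³
  alloy steel: σ_y = 965.3 MPa, ρ = 7880 kg/m³
  PEEK: σ_y = 108.0 MPa, ρ = 1304 kg/m³
  PEEK: M = 7.97×10⁻³
  maraging steel: M = 4.63×10⁻³
  alloy steel: M = 3.94×10⁻³
  concrete: M = 2.92×10⁻³
  brass: M = 1.72×10⁻³
  tungsten: M = 1.33×10⁻³
Highest index: PEEK.

PEEK, M = 7.97×10⁻³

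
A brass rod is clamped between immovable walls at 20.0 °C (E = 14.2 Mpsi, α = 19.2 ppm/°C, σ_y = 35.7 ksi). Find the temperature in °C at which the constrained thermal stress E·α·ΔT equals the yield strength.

E = 14.2 Mpsi = 97.91 GPa.
σ_y = 35.7 ksi = 246.1 MPa.
E·α·ΔT = 246.1 MPa ⇒ ΔT = 246.1 / (97.91×10³ × 19.2×10⁻⁶) = 130.9 K.
T = 20.0 + 130.9 = 150.9 °C.

151 °C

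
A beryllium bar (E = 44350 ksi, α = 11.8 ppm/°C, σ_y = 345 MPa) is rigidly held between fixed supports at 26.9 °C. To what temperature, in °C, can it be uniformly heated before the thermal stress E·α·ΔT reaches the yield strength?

123 °C

E = 44350 ksi = 305.8 GPa.
E·α·ΔT = 345.0 MPa ⇒ ΔT = 345.0 / (305.8×10³ × 11.8×10⁻⁶) = 95.61 K.
T = 26.9 + 95.61 = 122.5 °C.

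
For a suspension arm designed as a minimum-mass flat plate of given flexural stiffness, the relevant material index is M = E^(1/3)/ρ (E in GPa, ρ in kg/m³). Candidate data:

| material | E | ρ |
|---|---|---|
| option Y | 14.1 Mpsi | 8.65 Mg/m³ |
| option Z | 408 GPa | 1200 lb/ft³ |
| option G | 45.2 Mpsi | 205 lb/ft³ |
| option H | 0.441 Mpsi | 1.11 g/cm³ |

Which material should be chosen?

Convert each candidate to consistent units, then evaluate M:
  option Y: E = 97.22 GPa, ρ = 8650 kg/m³
  option Z: E = 408.0 GPa, ρ = 19220 kg/m³
  option G: E = 311.6 GPa, ρ = 3284 kg/m³
  option H: E = 3.041 GPa, ρ = 1110 kg/m³
  option G: M = 2.06×10⁻³
  option H: M = 1.31×10⁻³
  option Y: M = 0.532×10⁻³
  option Z: M = 0.386×10⁻³
Highest index: option G.

option G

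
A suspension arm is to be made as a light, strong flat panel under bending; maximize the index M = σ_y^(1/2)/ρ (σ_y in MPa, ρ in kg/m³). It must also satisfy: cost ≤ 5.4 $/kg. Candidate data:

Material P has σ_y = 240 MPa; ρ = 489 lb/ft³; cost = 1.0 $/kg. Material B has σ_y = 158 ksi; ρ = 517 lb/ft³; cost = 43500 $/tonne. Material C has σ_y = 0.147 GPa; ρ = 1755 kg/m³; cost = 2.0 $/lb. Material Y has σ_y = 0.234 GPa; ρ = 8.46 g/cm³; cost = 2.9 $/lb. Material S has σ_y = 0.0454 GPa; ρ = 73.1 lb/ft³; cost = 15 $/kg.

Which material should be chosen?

Screen on constraints: cost ≤ 5.4 $/kg. Survivors: material P, material C.
After converting to SI:
  material P: σ_y = 240.0 MPa, ρ = 7833 kg/m³
  material C: σ_y = 147.0 MPa, ρ = 1755 kg/m³
  material C: M = 6.91×10⁻³
  material P: M = 1.98×10⁻³
Highest index: material C.

material C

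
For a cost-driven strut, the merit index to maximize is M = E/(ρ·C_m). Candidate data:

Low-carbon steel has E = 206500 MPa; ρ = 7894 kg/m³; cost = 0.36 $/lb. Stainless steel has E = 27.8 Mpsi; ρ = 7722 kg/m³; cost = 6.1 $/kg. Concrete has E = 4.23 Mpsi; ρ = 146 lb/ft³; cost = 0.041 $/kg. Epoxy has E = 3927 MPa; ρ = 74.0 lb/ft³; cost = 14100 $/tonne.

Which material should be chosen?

Normalizing units and computing the index:
  low-carbon steel: E = 206.5 GPa, ρ = 7894 kg/m³, cost = 0.7937 $/kg
  stainless steel: E = 191.7 GPa, ρ = 7722 kg/m³, cost = 6.100 $/kg
  concrete: E = 29.16 GPa, ρ = 2339 kg/m³, cost = 0.04100 $/kg
  epoxy: E = 3.927 GPa, ρ = 1185 kg/m³, cost = 14.10 $/kg
  concrete: M = 304 MN·m per $
  low-carbon steel: M = 33.0 MN·m per $
  stainless steel: M = 4.07 MN·m per $
  epoxy: M = 0.235 MN·m per $
Highest index: concrete.

concrete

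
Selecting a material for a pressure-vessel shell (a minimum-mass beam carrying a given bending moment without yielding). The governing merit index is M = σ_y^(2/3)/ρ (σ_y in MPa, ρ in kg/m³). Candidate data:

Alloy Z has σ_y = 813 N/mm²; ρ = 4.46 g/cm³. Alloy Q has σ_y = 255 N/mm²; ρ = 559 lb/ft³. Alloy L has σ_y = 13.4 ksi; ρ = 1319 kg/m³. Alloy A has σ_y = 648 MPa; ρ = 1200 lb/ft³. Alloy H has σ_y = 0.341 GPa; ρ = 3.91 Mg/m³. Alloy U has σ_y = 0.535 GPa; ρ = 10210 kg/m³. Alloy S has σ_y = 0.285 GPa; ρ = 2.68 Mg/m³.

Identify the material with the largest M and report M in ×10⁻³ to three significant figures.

alloy Z, M = 19.5×10⁻³

Normalizing units and computing the index:
  alloy Z: σ_y = 813.0 MPa, ρ = 4460 kg/m³
  alloy Q: σ_y = 255.0 MPa, ρ = 8954 kg/m³
  alloy L: σ_y = 92.39 MPa, ρ = 1319 kg/m³
  alloy A: σ_y = 648.0 MPa, ρ = 19220 kg/m³
  alloy H: σ_y = 341.0 MPa, ρ = 3910 kg/m³
  alloy U: σ_y = 535.0 MPa, ρ = 10210 kg/m³
  alloy S: σ_y = 285.0 MPa, ρ = 2680 kg/m³
  alloy Z: M = 19.5×10⁻³
  alloy S: M = 16.2×10⁻³
  alloy L: M = 15.5×10⁻³
  alloy H: M = 12.5×10⁻³
  alloy U: M = 6.45×10⁻³
  alloy Q: M = 4.49×10⁻³
  alloy A: M = 3.90×10⁻³
Alloy Z has the largest M.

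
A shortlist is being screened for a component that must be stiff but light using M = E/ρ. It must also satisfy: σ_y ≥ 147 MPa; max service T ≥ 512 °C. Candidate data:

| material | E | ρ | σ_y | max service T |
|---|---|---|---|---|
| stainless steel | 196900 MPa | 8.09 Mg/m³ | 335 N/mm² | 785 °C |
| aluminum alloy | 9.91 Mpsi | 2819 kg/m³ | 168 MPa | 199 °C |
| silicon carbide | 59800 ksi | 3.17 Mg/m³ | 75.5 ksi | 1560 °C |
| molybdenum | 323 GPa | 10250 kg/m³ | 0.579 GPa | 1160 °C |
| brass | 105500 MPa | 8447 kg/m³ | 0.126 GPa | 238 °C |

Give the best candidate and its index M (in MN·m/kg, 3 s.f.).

silicon carbide, M = 130 MN·m/kg

Screen on constraints: σ_y ≥ 147 MPa; max service T ≥ 512 °C. Survivors: stainless steel, silicon carbide, molybdenum.
Normalizing units and computing the index:
  stainless steel: E = 196.9 GPa, ρ = 8090 kg/m³
  silicon carbide: E = 412.3 GPa, ρ = 3170 kg/m³
  molybdenum: E = 323.0 GPa, ρ = 10250 kg/m³
  silicon carbide: M = 130 MN·m/kg
  molybdenum: M = 31.5 MN·m/kg
  stainless steel: M = 24.3 MN·m/kg
Highest index: silicon carbide.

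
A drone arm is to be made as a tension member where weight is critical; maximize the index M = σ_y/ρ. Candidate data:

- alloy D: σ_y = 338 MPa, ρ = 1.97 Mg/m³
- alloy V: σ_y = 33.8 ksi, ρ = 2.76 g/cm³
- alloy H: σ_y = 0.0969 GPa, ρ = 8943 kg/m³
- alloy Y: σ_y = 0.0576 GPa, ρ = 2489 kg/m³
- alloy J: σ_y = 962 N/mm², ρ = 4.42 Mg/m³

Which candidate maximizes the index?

Putting every candidate on a common basis:
  alloy D: σ_y = 338.0 MPa, ρ = 1970 kg/m³
  alloy V: σ_y = 233.0 MPa, ρ = 2760 kg/m³
  alloy H: σ_y = 96.90 MPa, ρ = 8943 kg/m³
  alloy Y: σ_y = 57.60 MPa, ρ = 2489 kg/m³
  alloy J: σ_y = 962.0 MPa, ρ = 4420 kg/m³
  alloy J: M = 218 kN·m/kg
  alloy D: M = 172 kN·m/kg
  alloy V: M = 84.4 kN·m/kg
  alloy Y: M = 23.1 kN·m/kg
  alloy H: M = 10.8 kN·m/kg
The maximum is for alloy J.

alloy J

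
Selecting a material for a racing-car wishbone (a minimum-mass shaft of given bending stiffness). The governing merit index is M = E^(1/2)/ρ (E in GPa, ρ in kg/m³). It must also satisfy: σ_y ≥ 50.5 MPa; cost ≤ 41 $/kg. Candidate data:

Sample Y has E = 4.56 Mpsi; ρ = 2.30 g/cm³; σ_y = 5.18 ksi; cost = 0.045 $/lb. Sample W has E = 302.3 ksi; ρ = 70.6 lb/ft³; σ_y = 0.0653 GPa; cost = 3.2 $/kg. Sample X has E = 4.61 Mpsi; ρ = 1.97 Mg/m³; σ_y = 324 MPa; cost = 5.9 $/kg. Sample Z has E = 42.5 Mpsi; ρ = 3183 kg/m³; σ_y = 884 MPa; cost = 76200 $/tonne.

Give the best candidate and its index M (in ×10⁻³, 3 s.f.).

sample X, M = 2.86×10⁻³

Screen on constraints: σ_y ≥ 50.5 MPa; cost ≤ 41 $/kg. Survivors: sample W, sample X.
After converting to SI:
  sample W: E = 2.084 GPa, ρ = 1131 kg/m³
  sample X: E = 31.78 GPa, ρ = 1970 kg/m³
  sample X: M = 2.86×10⁻³
  sample W: M = 1.28×10⁻³
Sample X ranks first.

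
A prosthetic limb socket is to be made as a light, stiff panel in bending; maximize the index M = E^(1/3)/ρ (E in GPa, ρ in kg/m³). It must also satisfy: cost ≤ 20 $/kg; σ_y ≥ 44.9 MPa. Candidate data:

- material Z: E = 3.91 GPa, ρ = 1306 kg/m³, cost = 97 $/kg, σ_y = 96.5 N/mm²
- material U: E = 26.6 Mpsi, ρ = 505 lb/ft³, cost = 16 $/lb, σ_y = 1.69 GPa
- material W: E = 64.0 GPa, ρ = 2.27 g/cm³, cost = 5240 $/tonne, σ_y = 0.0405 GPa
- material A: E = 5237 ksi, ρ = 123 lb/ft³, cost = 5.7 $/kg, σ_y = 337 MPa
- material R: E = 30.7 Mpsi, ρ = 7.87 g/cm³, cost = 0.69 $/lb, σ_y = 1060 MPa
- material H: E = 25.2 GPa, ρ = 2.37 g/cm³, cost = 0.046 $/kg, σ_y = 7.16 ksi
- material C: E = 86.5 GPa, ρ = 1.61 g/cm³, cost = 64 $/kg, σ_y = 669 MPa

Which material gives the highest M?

material A

Screen on constraints: cost ≤ 20 $/kg; σ_y ≥ 44.9 MPa. Survivors: material A, material R, material H.
In SI units:
  material A: E = 36.11 GPa, ρ = 1970 kg/m³
  material R: E = 211.7 GPa, ρ = 7870 kg/m³
  material H: E = 25.20 GPa, ρ = 2370 kg/m³
  material A: M = 1.68×10⁻³
  material H: M = 1.24×10⁻³
  material R: M = 0.757×10⁻³
The maximum is for material A.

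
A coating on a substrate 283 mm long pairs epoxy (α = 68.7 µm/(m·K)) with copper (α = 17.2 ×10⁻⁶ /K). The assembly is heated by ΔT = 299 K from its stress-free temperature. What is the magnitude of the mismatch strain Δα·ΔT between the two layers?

0.0154

Δα = |68.7 − 17.2|×10⁻⁶/K = 51.5×10⁻⁶/K.
Mismatch strain = Δα·ΔT = 51.5×10⁻⁶ × 299.0 = 0.0154.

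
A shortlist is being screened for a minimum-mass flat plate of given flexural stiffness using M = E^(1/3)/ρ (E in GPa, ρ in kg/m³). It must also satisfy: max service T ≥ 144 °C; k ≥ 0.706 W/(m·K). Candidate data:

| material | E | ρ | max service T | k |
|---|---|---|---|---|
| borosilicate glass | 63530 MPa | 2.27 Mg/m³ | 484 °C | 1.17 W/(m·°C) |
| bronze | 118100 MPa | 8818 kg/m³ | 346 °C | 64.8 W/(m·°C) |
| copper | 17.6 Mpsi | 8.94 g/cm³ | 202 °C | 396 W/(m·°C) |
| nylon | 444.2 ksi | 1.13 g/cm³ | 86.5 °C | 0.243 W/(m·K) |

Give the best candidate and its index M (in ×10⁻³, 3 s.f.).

borosilicate glass, M = 1.76×10⁻³

Screen on constraints: max service T ≥ 144 °C; k ≥ 0.706 W/(m·K). Survivors: borosilicate glass, bronze, copper.
Normalizing units and computing the index:
  borosilicate glass: E = 63.53 GPa, ρ = 2270 kg/m³
  bronze: E = 118.1 GPa, ρ = 8818 kg/m³
  copper: E = 121.3 GPa, ρ = 8940 kg/m³
  borosilicate glass: M = 1.76×10⁻³
  bronze: M = 0.556×10⁻³
  copper: M = 0.554×10⁻³
Borosilicate glass ranks first.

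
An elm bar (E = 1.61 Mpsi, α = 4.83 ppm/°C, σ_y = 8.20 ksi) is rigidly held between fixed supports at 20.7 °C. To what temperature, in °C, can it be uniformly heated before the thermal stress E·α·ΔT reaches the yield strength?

1080 °C

E = 1.61 Mpsi = 11.10 GPa.
σ_y = 8.20 ksi = 56.54 MPa.
E·α·ΔT = 56.54 MPa ⇒ ΔT = 56.54 / (11.10×10³ × 4.83×10⁻⁶) = 1054 K.
T = 20.7 + 1054 = 1075 °C.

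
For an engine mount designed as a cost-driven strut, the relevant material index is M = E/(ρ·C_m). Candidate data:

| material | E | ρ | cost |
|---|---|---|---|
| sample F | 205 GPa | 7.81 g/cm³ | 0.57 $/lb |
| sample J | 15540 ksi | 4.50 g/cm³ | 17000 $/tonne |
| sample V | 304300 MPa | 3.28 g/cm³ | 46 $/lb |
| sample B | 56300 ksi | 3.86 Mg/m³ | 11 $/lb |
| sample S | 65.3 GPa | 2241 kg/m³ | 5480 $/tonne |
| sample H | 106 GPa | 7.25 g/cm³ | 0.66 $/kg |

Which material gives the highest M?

Putting every candidate on a common basis:
  sample F: E = 205.0 GPa, ρ = 7810 kg/m³, cost = 1.257 $/kg
  sample J: E = 107.1 GPa, ρ = 4500 kg/m³, cost = 17.00 $/kg
  sample V: E = 304.3 GPa, ρ = 3280 kg/m³, cost = 101.4 $/kg
  sample B: E = 388.2 GPa, ρ = 3860 kg/m³, cost = 24.25 $/kg
  sample S: E = 65.30 GPa, ρ = 2241 kg/m³, cost = 5.480 $/kg
  sample H: E = 106.0 GPa, ρ = 7250 kg/m³, cost = 0.6600 $/kg
  sample H: M = 22.2 MN·m per $
  sample F: M = 20.9 MN·m per $
  sample S: M = 5.32 MN·m per $
  sample B: M = 4.15 MN·m per $
  sample J: M = 1.40 MN·m per $
  sample V: M = 0.915 MN·m per $
Sample H ranks first.

sample H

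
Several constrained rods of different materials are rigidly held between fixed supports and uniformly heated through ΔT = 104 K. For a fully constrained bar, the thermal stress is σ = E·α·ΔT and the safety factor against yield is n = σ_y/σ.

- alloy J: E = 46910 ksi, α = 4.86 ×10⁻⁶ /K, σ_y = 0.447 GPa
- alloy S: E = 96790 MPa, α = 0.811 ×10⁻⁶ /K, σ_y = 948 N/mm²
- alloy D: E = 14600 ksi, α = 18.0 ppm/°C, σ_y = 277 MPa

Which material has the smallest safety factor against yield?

In consistent units (E in GPa, α in ×10⁻⁶/K, σ_y in MPa):
  alloy J: E = 323.4, α = 4.86, σ_y = 447.0 → σ = 163 MPa, n = 2.73
  alloy S: E = 96.79, α = 0.811, σ_y = 948.0 → σ = 8.16 MPa, n = 116
  alloy D: E = 100.7, α = 18.0, σ_y = 277.0 → σ = 188 MPa, n = 1.47
The minimum is alloy D at n = 1.47.

alloy D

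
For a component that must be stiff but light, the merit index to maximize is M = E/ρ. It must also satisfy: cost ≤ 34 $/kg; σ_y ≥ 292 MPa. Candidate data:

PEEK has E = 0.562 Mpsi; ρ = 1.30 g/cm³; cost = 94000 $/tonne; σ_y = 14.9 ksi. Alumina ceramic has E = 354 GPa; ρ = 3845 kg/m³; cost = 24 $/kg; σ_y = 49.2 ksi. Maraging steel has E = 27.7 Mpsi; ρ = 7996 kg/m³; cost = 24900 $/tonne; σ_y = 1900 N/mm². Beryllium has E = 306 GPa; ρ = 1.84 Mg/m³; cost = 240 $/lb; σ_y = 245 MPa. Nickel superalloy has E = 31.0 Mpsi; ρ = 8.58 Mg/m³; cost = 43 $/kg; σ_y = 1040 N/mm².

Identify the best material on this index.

alumina ceramic

Screen on constraints: cost ≤ 34 $/kg; σ_y ≥ 292 MPa. Survivors: alumina ceramic, maraging steel.
Convert each candidate to consistent units, then evaluate M:
  alumina ceramic: E = 354.0 GPa, ρ = 3845 kg/m³
  maraging steel: E = 191.0 GPa, ρ = 7996 kg/m³
  alumina ceramic: M = 92.1 MN·m/kg
  maraging steel: M = 23.9 MN·m/kg
Alumina ceramic has the largest M.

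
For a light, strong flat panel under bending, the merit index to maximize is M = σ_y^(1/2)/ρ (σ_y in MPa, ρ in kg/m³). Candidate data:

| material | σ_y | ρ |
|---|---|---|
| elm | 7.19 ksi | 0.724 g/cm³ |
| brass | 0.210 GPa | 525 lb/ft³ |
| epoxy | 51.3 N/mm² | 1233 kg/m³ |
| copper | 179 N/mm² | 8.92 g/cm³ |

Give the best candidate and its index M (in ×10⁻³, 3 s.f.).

elm, M = 9.72×10⁻³

After converting to SI:
  elm: σ_y = 49.57 MPa, ρ = 724.0 kg/m³
  brass: σ_y = 210.0 MPa, ρ = 8410 kg/m³
  epoxy: σ_y = 51.30 MPa, ρ = 1233 kg/m³
  copper: σ_y = 179.0 MPa, ρ = 8920 kg/m³
  elm: M = 9.72×10⁻³
  epoxy: M = 5.81×10⁻³
  brass: M = 1.72×10⁻³
  copper: M = 1.50×10⁻³
Elm ranks first.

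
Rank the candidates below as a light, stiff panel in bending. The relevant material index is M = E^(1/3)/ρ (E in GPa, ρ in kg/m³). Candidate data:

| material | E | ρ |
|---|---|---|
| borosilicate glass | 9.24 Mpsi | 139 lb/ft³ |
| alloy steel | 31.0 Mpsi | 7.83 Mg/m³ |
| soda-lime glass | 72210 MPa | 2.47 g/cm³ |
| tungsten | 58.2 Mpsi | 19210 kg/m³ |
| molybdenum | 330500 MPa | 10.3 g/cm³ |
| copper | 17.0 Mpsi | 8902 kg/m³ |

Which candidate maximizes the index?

borosilicate glass

Convert each candidate to consistent units, then evaluate M:
  borosilicate glass: E = 63.71 GPa, ρ = 2227 kg/m³
  alloy steel: E = 213.7 GPa, ρ = 7830 kg/m³
  soda-lime glass: E = 72.21 GPa, ρ = 2470 kg/m³
  tungsten: E = 401.3 GPa, ρ = 19210 kg/m³
  molybdenum: E = 330.5 GPa, ρ = 10300 kg/m³
  copper: E = 117.2 GPa, ρ = 8902 kg/m³
  borosilicate glass: M = 1.79×10⁻³
  soda-lime glass: M = 1.69×10⁻³
  alloy steel: M = 0.764×10⁻³
  molybdenum: M = 0.671×10⁻³
  copper: M = 0.550×10⁻³
  tungsten: M = 0.384×10⁻³
Borosilicate glass has the largest M.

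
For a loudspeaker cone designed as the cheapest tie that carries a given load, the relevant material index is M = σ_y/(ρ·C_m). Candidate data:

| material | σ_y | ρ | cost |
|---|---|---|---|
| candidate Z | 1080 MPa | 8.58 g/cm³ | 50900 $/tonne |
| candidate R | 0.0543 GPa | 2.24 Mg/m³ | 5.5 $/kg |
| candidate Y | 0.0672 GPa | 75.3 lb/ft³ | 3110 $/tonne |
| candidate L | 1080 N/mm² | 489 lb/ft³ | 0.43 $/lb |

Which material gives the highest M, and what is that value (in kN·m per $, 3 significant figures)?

In SI units:
  candidate Z: σ_y = 1080 MPa, ρ = 8580 kg/m³, cost = 50.90 $/kg
  candidate R: σ_y = 54.30 MPa, ρ = 2240 kg/m³, cost = 5.500 $/kg
  candidate Y: σ_y = 67.20 MPa, ρ = 1206 kg/m³, cost = 3.110 $/kg
  candidate L: σ_y = 1080 MPa, ρ = 7833 kg/m³, cost = 0.9480 $/kg
  candidate L: M = 145 kN·m per $
  candidate Y: M = 17.9 kN·m per $
  candidate R: M = 4.41 kN·m per $
  candidate Z: M = 2.47 kN·m per $
Candidate L ranks first.

candidate L, M = 145 kN·m per $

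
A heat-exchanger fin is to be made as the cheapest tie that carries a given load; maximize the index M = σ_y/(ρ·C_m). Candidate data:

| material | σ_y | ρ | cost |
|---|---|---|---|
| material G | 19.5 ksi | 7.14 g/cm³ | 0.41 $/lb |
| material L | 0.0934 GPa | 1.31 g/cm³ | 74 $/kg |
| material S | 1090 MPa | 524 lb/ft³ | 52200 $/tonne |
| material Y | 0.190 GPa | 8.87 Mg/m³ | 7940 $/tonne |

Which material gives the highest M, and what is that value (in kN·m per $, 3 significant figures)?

material G, M = 20.8 kN·m per $

Putting every candidate on a common basis:
  material G: σ_y = 134.4 MPa, ρ = 7140 kg/m³, cost = 0.9039 $/kg
  material L: σ_y = 93.40 MPa, ρ = 1310 kg/m³, cost = 74.00 $/kg
  material S: σ_y = 1090 MPa, ρ = 8394 kg/m³, cost = 52.20 $/kg
  material Y: σ_y = 190.0 MPa, ρ = 8870 kg/m³, cost = 7.940 $/kg
  material G: M = 20.8 kN·m per $
  material Y: M = 2.70 kN·m per $
  material S: M = 2.49 kN·m per $
  material L: M = 0.963 kN·m per $
Highest index: material G.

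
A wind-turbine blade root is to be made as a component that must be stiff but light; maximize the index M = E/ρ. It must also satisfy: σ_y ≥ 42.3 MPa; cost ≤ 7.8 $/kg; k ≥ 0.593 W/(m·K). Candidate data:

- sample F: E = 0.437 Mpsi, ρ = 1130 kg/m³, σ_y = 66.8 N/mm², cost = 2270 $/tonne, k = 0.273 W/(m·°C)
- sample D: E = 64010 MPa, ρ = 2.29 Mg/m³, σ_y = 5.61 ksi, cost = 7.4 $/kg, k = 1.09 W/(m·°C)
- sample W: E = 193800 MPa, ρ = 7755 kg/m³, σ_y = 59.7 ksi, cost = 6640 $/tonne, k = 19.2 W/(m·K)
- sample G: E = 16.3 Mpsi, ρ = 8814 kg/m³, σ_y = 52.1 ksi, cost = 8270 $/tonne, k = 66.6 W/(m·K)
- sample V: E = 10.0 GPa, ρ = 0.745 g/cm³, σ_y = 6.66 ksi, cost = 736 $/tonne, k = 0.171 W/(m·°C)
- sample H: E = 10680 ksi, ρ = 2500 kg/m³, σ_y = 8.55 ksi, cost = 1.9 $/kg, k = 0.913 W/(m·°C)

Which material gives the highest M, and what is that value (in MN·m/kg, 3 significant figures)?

Screen on constraints: σ_y ≥ 42.3 MPa; cost ≤ 7.8 $/kg; k ≥ 0.593 W/(m·K). Survivors: sample W, sample H.
Normalizing units and computing the index:
  sample W: E = 193.8 GPa, ρ = 7755 kg/m³
  sample H: E = 73.64 GPa, ρ = 2500 kg/m³
  sample H: M = 29.5 MN·m/kg
  sample W: M = 25.0 MN·m/kg
Sample H has the largest M.

sample H, M = 29.5 MN·m/kg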